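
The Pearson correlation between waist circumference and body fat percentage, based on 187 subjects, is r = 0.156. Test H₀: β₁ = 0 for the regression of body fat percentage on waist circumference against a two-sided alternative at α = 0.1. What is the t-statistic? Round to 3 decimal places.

t = r·√(n − 2)/√(1 − r²) = 0.156·√185/√0.975664 = 2.148.
df = n − 2 = 185.
Two-sided p ≈ 0.0330, which is < 0.1, so reject H₀.
There is evidence of a linear association between waist circumference and body fat percentage.

t = 2.148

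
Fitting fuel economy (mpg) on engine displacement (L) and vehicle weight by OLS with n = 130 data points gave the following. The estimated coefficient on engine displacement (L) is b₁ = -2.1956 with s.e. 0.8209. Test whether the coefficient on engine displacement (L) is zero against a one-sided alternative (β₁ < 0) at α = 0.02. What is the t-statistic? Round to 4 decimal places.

H₀: β₁ = 0 vs H₁: β₁ < 0.
t = (b₁ − β₁⁰)/SE = -2.1956 / 0.8209 = -2.6746.
df = n − k − 1 = 130 − 2 − 1 = 127.
One-sided p ≈ 0.0042, which is < 0.02, so reject H₀.
There is evidence that the true slope on engine displacement (L) is negative, holding the other predictors fixed.

t = -2.6746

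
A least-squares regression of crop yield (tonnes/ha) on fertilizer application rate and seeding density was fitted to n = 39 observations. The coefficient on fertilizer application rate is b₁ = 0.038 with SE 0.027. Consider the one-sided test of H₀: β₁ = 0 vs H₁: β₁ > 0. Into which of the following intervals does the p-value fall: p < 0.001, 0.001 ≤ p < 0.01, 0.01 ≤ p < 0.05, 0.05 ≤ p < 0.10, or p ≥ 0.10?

0.05 ≤ p < 0.10

t = 0.038 / 0.027 = 1.407.
df = n − k − 1 = 39 − 2 − 1 = 36.
One-sided p = P(T_{36} > t) ≈ 0.0839.
So 0.05 ≤ p < 0.10.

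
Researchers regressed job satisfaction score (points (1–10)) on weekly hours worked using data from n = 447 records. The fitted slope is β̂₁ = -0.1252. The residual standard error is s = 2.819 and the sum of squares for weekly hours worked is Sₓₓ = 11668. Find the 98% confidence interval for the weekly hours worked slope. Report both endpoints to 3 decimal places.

SE(β̂₁) = s/√Sₓₓ = 2.819/√11668 = 0.0260974.
df = n − 2 = 445.
t* = t_{0.01, 445} = 2.334757.
Margin = t* × SE = 2.334757 × 0.0260974 = 0.06093.
CI: -0.1252 ± 0.06093 → (-0.186, -0.064).
With 98% confidence, each one-unit increase in weekly hours worked is associated with a change of between -0.186 and -0.064 points (1–10) in job satisfaction score.

(-0.186, -0.064)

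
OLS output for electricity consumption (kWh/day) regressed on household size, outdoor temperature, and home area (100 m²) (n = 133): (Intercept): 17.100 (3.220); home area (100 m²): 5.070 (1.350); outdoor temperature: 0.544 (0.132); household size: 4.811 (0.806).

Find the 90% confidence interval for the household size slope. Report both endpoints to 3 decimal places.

Read off: b = 4.811, SE = 0.806 for household size.
df = n − k − 1 = 133 − 3 − 1 = 129.
t* = t_{0.05, 129} = 1.656752.
Margin = t* × SE = 1.656752 × 0.806 = 1.33534.
CI: 4.811 ± 1.33534 → (3.476, 6.146).

(3.476, 6.146)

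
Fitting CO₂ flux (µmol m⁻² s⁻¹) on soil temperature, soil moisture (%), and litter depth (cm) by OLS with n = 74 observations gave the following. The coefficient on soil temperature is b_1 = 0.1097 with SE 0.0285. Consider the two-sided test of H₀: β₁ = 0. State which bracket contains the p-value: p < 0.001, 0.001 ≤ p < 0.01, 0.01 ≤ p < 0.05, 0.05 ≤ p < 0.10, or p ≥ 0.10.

t = 0.1097 / 0.0285 = 3.849.
df = n − k − 1 = 74 − 3 − 1 = 70.
Two-sided p = 2·P(T_{70} > |t|) ≈ 0.0003.
So p < 0.001.

p < 0.001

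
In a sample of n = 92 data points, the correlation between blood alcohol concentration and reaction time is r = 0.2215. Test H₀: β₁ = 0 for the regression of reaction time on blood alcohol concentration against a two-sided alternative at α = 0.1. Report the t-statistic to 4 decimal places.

t = r·√(n − 2)/√(1 − r²) = 0.2215·√90/√0.950938 = 2.1549.
df = n − 2 = 90.
Two-sided p ≈ 0.0338, which is < 0.1, so reject H₀.
There is evidence of a linear association between blood alcohol concentration and reaction time.

t = 2.1549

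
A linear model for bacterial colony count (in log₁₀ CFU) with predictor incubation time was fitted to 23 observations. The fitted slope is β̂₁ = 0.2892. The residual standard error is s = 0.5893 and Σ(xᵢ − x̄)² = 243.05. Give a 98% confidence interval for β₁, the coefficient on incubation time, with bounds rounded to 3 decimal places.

(0.194, 0.384)

SE(β̂₁) = s/√Sₓₓ = 0.5893/√243.05 = 0.0377997.
df = n − 2 = 21.
t* = t_{0.01, 21} = 2.517648.
Margin = t* × SE = 2.517648 × 0.0377997 = 0.09517.
CI: 0.2892 ± 0.09517 → (0.194, 0.384).
With 98% confidence, each one-unit increase in incubation time is associated with a change of between 0.194 and 0.384 log₁₀ CFU in bacterial colony count.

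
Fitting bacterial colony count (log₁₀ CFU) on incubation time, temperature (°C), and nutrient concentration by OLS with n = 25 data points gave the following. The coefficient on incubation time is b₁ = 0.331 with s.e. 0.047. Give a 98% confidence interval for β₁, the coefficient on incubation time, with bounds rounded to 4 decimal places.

(0.2127, 0.4493)

df = n − k − 1 = 25 − 3 − 1 = 21.
t* = t_{0.01, 21} = 2.517648.
Margin = t* × SE = 2.517648 × 0.047 = 0.118329.
CI: 0.331 ± 0.118329 → (0.2127, 0.4493).
With 98% confidence, each one-unit increase in incubation time is associated with a change of between 0.2127 and 0.4493 log₁₀ CFU in bacterial colony count, holding the other predictors fixed.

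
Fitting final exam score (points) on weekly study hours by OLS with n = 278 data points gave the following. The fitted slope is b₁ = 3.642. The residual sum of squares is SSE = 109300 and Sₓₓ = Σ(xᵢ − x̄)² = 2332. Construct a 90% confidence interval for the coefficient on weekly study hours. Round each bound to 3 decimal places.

MSE = SSE/(n − 2) = 109300/276 = 396.014.
SE(b₁) = √(MSE/Sₓₓ) = √(396.014/2332) = 0.412089.
df = n − 2 = 276.
t* = t_{0.05, 276} = 1.650393.
Margin = t* × SE = 1.650393 × 0.412089 = 0.68011.
CI: 3.642 ± 0.68011 → (2.962, 4.322).
With 90% confidence, each one-unit increase in weekly study hours is associated with a change of between 2.962 and 4.322 points in final exam score.

(2.962, 4.322)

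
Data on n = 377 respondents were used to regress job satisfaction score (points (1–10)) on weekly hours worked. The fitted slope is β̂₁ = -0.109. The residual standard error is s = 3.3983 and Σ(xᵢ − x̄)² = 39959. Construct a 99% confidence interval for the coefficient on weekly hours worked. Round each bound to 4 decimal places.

SE(β̂₁) = s/√Sₓₓ = 3.3983/√39959 = 0.0170002.
df = n − 2 = 375.
t* = t_{0.005, 375} = 2.589003.
Margin = t* × SE = 2.589003 × 0.0170002 = 0.044014.
CI: -0.109 ± 0.044014 → (-0.1530, -0.0650).
With 99% confidence, each one-unit increase in weekly hours worked is associated with a change of between -0.1530 and -0.0650 points (1–10) in job satisfaction score.

(-0.1530, -0.0650)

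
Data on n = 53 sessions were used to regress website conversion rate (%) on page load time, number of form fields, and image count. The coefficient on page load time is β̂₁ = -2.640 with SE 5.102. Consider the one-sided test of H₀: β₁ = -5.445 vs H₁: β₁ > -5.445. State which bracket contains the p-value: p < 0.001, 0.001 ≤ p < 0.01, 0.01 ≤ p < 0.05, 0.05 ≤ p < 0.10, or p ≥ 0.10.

p ≥ 0.10

t = (-2.640 − (-5.445)) / 5.102 = 0.550.
df = n − k − 1 = 53 − 3 − 1 = 49.
One-sided p = P(T_{49} > t) ≈ 0.2925.
So p ≥ 0.10.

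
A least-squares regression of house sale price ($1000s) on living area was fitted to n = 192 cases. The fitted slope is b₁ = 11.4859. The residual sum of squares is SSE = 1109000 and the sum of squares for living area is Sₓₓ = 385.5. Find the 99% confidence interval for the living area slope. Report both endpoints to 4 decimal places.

MSE = SSE/(n − 2) = 1109000/190 = 5836.84.
SE(b₁) = √(MSE/Sₓₓ) = √(5836.84/385.5) = 3.89114.
df = n − 2 = 190.
t* = t_{0.005, 190} = 2.601952.
Margin = t* × SE = 2.601952 × 3.89114 = 10.124559.
CI: 11.4859 ± 10.124559 → (1.3613, 21.6105).
With 99% confidence, each one-unit increase in living area is associated with a change of between 1.3613 and 21.6105 $1000s in house sale price.

(1.3613, 21.6105)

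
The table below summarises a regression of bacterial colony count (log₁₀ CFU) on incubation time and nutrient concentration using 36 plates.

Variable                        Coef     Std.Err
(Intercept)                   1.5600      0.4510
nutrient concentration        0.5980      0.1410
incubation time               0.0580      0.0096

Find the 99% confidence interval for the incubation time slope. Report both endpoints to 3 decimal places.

Read off: b = 0.0580, SE = 0.0096 for incubation time.
df = n − k − 1 = 36 − 2 − 1 = 33.
t* = t_{0.005, 33} = 2.733277.
Margin = t* × SE = 2.733277 × 0.0096 = 0.02624.
CI: 0.0580 ± 0.02624 → (0.032, 0.084).

(0.032, 0.084)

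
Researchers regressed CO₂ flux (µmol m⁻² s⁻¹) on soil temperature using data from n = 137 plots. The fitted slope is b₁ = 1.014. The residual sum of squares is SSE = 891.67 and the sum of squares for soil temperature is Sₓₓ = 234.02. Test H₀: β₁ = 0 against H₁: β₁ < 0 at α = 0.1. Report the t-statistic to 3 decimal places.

MSE = SSE/(n − 2) = 891.67/135 = 6.60496.
SE(b₁) = √(MSE/Sₓₓ) = √(6.60496/234.02) = 0.168.
t = 1.014 / 0.168 = 6.036.
df = n − 2 = 135.
One-sided p ≈ 1.0000, which is ≥ 0.1, so fail to reject H₀.
The data do not give significant evidence that the true slope on soil temperature is negative.

t = 6.036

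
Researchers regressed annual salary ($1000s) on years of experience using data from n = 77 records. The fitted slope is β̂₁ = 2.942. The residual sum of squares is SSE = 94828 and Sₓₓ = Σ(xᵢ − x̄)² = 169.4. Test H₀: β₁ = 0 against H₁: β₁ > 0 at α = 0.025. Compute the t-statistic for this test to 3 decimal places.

t = 1.077

MSE = SSE/(n − 2) = 94828/75 = 1264.37.
SE(β̂₁) = √(MSE/Sₓₓ) = √(1264.37/169.4) = 2.732.
t = 2.942 / 2.732 = 1.077.
df = n − 2 = 75.
One-sided p ≈ 0.1425, which is ≥ 0.025, so fail to reject H₀.
The data do not give significant evidence that the true slope on years of experience is positive.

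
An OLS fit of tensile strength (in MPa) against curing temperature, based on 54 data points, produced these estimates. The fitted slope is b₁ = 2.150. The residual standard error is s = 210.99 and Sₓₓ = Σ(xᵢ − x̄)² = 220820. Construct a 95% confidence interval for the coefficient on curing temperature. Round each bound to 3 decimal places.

(1.249, 3.051)

SE(b₁) = s/√Sₓₓ = 210.99/√220820 = 0.448996.
df = n − 2 = 52.
t* = t_{0.025, 52} = 2.006647.
Margin = t* × SE = 2.006647 × 0.448996 = 0.90098.
CI: 2.150 ± 0.90098 → (1.249, 3.051).
With 95% confidence, each one-unit increase in curing temperature is associated with a change of between 1.249 and 3.051 MPa in tensile strength.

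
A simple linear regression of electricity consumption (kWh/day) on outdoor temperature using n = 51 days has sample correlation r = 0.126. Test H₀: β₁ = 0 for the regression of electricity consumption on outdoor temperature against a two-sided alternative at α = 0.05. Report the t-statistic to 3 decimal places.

t = r·√(n − 2)/√(1 − r²) = 0.126·√49/√0.984124 = 0.889.
df = n − 2 = 49.
Two-sided p ≈ 0.3783, which is ≥ 0.05, so fail to reject H₀.
The data do not give significant evidence of a linear association between outdoor temperature and electricity consumption.

t = 0.889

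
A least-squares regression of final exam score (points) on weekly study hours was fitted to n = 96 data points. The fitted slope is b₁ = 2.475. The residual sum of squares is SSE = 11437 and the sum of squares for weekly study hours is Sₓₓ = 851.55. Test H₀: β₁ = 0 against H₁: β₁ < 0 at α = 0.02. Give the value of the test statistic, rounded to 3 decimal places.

MSE = SSE/(n − 2) = 11437/94 = 121.67.
SE(b₁) = √(MSE/Sₓₓ) = √(121.67/851.55) = 0.377996.
t = 2.475 / 0.377996 = 6.548.
df = n − 2 = 94.
One-sided p ≈ 1.0000, which is ≥ 0.02, so fail to reject H₀.
The data do not give significant evidence that the true slope on weekly study hours is negative.

t = 6.548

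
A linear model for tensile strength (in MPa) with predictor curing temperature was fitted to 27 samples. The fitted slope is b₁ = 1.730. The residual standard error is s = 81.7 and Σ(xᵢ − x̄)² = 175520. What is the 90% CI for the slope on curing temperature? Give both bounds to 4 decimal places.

SE(b₁) = s/√Sₓₓ = 81.7/√175520 = 0.195011.
df = n − 2 = 25.
t* = t_{0.05, 25} = 1.708141.
Margin = t* × SE = 1.708141 × 0.195011 = 0.333106.
CI: 1.730 ± 0.333106 → (1.3969, 2.0631).
With 90% confidence, each one-unit increase in curing temperature is associated with a change of between 1.3969 and 2.0631 MPa in tensile strength.

(1.3969, 2.0631)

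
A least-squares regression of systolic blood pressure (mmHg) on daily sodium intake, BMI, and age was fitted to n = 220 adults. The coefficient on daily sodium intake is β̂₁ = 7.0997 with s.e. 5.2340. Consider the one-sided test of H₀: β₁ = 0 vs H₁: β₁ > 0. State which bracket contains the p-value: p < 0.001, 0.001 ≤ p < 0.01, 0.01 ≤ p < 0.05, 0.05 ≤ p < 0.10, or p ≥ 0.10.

0.05 ≤ p < 0.10

t = 7.0997 / 5.2340 = 1.356.
df = n − k − 1 = 220 − 3 − 1 = 216.
One-sided p = P(T_{216} > t) ≈ 0.0882.
So 0.05 ≤ p < 0.10.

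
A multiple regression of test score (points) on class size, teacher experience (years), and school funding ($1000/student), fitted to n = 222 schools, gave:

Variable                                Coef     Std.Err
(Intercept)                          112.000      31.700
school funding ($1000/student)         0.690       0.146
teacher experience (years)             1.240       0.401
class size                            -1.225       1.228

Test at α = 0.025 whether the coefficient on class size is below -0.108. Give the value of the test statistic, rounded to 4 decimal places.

t = -0.9096

Read off: b = -1.225, SE = 1.228 for class size.
H₀: β₁ = -0.108 vs H₁: β₁ < -0.108.
t = (-1.225 − (-0.108)) / 1.228 = -0.9096.
df = n − k − 1 = 222 − 3 − 1 = 218.
One-sided p ≈ 0.1820, which is ≥ 0.025, so fail to reject H₀.
The data do not give significant evidence that the true slope on class size is below -0.108 points per unit, holding the other predictors fixed.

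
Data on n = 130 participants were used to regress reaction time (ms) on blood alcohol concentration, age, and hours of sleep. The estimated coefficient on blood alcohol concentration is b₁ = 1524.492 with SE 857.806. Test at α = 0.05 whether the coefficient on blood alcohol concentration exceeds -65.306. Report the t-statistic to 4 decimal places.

t = 1.8533

H₀: β₁ = -65.306 vs H₁: β₁ > -65.306.
t = (b₁ − β₁⁰)/SE = (1524.492 − (-65.306)) / 857.806 = 1.8533.
df = n − k − 1 = 130 − 3 − 1 = 126.
One-sided p ≈ 0.0331, which is < 0.05, so reject H₀.
There is evidence that the true slope on blood alcohol concentration exceeds -65.306 ms per unit, holding the other predictors fixed.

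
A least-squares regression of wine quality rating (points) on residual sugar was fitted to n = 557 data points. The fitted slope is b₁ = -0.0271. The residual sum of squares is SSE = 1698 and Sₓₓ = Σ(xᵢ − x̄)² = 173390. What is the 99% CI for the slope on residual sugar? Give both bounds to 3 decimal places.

(-0.038, -0.016)

MSE = SSE/(n − 2) = 1698/555 = 3.05946.
SE(b₁) = √(MSE/Sₓₓ) = √(3.05946/173390) = 0.00420059.
df = n − 2 = 555.
t* = t_{0.005, 555} = 2.584717.
Margin = t* × SE = 2.584717 × 0.00420059 = 0.01086.
CI: -0.0271 ± 0.01086 → (-0.038, -0.016).
With 99% confidence, each one-unit increase in residual sugar is associated with a change of between -0.038 and -0.016 points in wine quality rating.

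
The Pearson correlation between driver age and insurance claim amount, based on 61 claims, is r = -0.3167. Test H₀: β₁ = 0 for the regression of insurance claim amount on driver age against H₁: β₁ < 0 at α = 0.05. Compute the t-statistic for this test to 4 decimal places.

t = r·√(n − 2)/√(1 − r²) = -0.3167·√59/√0.899701 = -2.5646.
df = n − 2 = 59.
One-sided p ≈ 0.0064, which is < 0.05, so reject H₀.
There is evidence of a linear association between driver age and insurance claim amount.

t = -2.5646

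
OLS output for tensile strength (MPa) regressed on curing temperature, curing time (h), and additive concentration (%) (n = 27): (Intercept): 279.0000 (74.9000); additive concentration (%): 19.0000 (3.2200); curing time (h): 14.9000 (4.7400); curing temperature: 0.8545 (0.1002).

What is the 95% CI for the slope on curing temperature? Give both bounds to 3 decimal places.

(0.647, 1.062)

Read off: b = 0.8545, SE = 0.1002 for curing temperature.
df = n − k − 1 = 27 − 3 − 1 = 23.
t* = t_{0.025, 23} = 2.068658.
Margin = t* × SE = 2.068658 × 0.1002 = 0.20728.
CI: 0.8545 ± 0.20728 → (0.647, 1.062).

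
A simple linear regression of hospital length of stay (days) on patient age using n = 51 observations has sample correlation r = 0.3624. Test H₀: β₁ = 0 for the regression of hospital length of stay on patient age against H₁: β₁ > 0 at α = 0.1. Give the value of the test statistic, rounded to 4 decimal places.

t = 2.7218

t = r·√(n − 2)/√(1 − r²) = 0.3624·√49/√0.868666 = 2.7218.
df = n − 2 = 49.
One-sided p ≈ 0.0045, which is < 0.1, so reject H₀.
There is evidence of a linear association between patient age and hospital length of stay.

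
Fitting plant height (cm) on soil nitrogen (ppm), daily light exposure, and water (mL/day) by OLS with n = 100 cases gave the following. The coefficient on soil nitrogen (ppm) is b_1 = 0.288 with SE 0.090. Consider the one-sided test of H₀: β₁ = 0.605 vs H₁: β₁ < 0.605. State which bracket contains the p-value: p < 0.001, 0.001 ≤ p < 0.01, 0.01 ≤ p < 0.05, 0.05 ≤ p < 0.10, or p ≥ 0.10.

p < 0.001

t = (0.288 − 0.605) / 0.090 = -3.522.
df = n − k − 1 = 100 − 3 − 1 = 96.
One-sided p = P(T_{96} < t) ≈ 0.0003.
So p < 0.001.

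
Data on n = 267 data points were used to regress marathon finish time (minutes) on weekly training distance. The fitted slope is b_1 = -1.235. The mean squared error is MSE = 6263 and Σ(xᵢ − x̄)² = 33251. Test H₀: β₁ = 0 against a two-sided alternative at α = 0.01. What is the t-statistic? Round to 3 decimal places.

t = -2.846

SE(b_1) = √(MSE/Sₓₓ) = √(6263/33251) = 0.433999.
t = -1.235 / 0.433999 = -2.846.
df = n − 2 = 265.
Two-sided p ≈ 0.0048, which is < 0.01, so reject H₀.
There is evidence that weekly training distance is associated with marathon finish time.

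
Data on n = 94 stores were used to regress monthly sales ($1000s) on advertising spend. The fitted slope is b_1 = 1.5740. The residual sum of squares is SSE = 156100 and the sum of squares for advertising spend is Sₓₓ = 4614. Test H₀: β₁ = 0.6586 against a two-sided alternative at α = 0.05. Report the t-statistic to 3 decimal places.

t = 1.510

MSE = SSE/(n − 2) = 156100/92 = 1696.74.
SE(b_1) = √(MSE/Sₓₓ) = √(1696.74/4614) = 0.606413.
t = (1.5740 − 0.6586) / 0.606413 = 1.510.
df = n − 2 = 92.
Two-sided p ≈ 0.1346, which is ≥ 0.05, so fail to reject H₀.
The data are consistent with a true slope of 0.6586 $1000s per unit of advertising spend.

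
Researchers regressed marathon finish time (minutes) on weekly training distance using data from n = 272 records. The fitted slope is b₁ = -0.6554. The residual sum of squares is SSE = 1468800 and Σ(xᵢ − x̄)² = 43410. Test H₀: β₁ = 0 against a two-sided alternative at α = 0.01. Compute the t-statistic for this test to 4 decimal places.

MSE = SSE/(n − 2) = 1468800/270 = 5440.
SE(b₁) = √(MSE/Sₓₓ) = √(5440/43410) = 0.354001.
t = -0.6554 / 0.354001 = -1.8514.
df = n − 2 = 270.
Two-sided p ≈ 0.0652, which is ≥ 0.01, so fail to reject H₀.
The data do not give significant evidence of an association between weekly training distance and marathon finish time.

t = -1.8514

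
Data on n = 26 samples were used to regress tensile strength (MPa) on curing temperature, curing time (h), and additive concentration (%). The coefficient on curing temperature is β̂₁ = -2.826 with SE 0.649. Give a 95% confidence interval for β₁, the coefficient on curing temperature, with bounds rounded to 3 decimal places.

df = n − k − 1 = 26 − 3 − 1 = 22.
t* = t_{0.025, 22} = 2.073873.
Margin = t* × SE = 2.073873 × 0.649 = 1.34594.
CI: -2.826 ± 1.34594 → (-4.172, -1.480).
With 95% confidence, each one-unit increase in curing temperature is associated with a change of between -4.172 and -1.480 MPa in tensile strength, holding the other predictors fixed.

(-4.172, -1.480)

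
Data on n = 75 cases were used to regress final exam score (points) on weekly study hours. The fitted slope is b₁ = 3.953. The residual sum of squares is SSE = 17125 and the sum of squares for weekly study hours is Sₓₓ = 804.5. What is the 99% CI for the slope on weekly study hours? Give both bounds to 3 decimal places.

MSE = SSE/(n − 2) = 17125/73 = 234.589.
SE(b₁) = √(MSE/Sₓₓ) = √(234.589/804.5) = 0.539996.
df = n − 2 = 73.
t* = t_{0.005, 73} = 2.644869.
Margin = t* × SE = 2.644869 × 0.539996 = 1.42822.
CI: 3.953 ± 1.42822 → (2.525, 5.381).
With 99% confidence, each one-unit increase in weekly study hours is associated with a change of between 2.525 and 5.381 points in final exam score.

(2.525, 5.381)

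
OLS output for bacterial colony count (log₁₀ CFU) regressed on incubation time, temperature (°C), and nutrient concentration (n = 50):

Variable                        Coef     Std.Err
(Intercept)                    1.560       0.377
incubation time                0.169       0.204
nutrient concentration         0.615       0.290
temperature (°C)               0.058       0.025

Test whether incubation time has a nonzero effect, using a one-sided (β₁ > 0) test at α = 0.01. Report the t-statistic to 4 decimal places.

Read off: b = 0.169, SE = 0.204 for incubation time.
H₀: β₁ = 0 vs H₁: β₁ > 0.
t = 0.169 / 0.204 = 0.8284.
df = n − k − 1 = 50 − 3 − 1 = 46.
One-sided p ≈ 0.2059, which is ≥ 0.01, so fail to reject H₀.
The data do not give significant evidence that the true slope on incubation time is positive, holding the other predictors fixed.

t = 0.8284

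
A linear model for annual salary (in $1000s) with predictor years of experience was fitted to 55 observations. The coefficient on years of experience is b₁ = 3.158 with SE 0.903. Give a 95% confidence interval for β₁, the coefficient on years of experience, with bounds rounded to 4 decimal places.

df = n − 2 = 55 − 2 = 53.
t* = t_{0.025, 53} = 2.005746.
Margin = t* × SE = 2.005746 × 0.903 = 1.811189.
CI: 3.158 ± 1.811189 → (1.3468, 4.9692).
With 95% confidence, each one-unit increase in years of experience is associated with a change of between 1.3468 and 4.9692 $1000s in annual salary.

(1.3468, 4.9692)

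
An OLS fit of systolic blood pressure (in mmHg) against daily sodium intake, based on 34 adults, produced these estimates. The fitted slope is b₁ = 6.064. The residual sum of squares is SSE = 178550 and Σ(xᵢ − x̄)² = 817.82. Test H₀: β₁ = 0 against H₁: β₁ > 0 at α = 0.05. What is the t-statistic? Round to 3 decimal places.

MSE = SSE/(n − 2) = 178550/32 = 5579.69.
SE(b₁) = √(MSE/Sₓₓ) = √(5579.69/817.82) = 2.61202.
t = 6.064 / 2.61202 = 2.322.
df = n − 2 = 32.
One-sided p ≈ 0.0134, which is < 0.05, so reject H₀.
There is evidence that the true slope on daily sodium intake is positive.

t = 2.322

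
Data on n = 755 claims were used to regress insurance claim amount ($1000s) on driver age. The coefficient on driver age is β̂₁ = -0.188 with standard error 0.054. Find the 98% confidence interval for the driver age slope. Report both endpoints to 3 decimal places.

df = n − 2 = 755 − 2 = 753.
t* = t_{0.01, 753} = 2.33131.
Margin = t* × SE = 2.33131 × 0.054 = 0.12589.
CI: -0.188 ± 0.12589 → (-0.314, -0.062).
With 98% confidence, each one-unit increase in driver age is associated with a change of between -0.314 and -0.062 $1000s in insurance claim amount.

(-0.314, -0.062)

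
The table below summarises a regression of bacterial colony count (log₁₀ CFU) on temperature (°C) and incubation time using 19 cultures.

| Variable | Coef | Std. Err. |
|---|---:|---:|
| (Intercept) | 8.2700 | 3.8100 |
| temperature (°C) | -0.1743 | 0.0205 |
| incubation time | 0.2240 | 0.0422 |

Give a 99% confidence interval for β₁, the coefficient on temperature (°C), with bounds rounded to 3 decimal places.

(-0.234, -0.114)

Read off: b = -0.1743, SE = 0.0205 for temperature (°C).
df = n − k − 1 = 19 − 2 − 1 = 16.
t* = t_{0.005, 16} = 2.920782.
Margin = t* × SE = 2.920782 × 0.0205 = 0.05988.
CI: -0.1743 ± 0.05988 → (-0.234, -0.114).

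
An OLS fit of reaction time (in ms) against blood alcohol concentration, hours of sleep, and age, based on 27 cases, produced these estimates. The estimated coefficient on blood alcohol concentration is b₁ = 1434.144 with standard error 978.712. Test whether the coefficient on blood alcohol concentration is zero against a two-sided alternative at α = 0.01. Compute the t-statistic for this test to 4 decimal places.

t = 1.4653

H₀: β₁ = 0 vs H₁: β₁ ≠ 0.
t = (b₁ − β₁⁰)/SE = 1434.144 / 978.712 = 1.4653.
df = n − k − 1 = 27 − 3 − 1 = 23.
Two-sided p ≈ 0.1564, which is ≥ 0.01, so fail to reject H₀.
The data do not give significant evidence of an association between blood alcohol concentration and reaction time, after adjusting for the other predictors.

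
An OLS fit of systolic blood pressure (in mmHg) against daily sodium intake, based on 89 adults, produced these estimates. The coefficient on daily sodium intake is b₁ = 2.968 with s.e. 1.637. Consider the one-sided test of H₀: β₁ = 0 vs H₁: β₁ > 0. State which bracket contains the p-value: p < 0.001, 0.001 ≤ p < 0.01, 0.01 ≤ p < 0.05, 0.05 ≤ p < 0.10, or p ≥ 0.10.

0.01 ≤ p < 0.05

t = 2.968 / 1.637 = 1.813.
df = n − 2 = 89 − 2 = 87.
One-sided p = P(T_{87} > t) ≈ 0.0366.
So 0.01 ≤ p < 0.05.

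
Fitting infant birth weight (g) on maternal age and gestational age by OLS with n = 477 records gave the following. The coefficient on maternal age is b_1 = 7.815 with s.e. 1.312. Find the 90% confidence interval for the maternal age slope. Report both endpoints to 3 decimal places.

df = n − k − 1 = 477 − 2 − 1 = 474.
t* = t_{0.05, 474} = 1.648075.
Margin = t* × SE = 1.648075 × 1.312 = 2.16227.
CI: 7.815 ± 2.16227 → (5.653, 9.977).
With 90% confidence, each one-unit increase in maternal age is associated with a change of between 5.653 and 9.977 g in infant birth weight, holding the other predictors fixed.

(5.653, 9.977)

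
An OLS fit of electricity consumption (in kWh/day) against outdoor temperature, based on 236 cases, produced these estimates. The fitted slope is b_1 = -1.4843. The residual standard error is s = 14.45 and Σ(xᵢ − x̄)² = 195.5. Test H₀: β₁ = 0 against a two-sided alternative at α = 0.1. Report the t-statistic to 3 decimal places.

t = -1.436

SE(b_1) = s/√Sₓₓ = 14.45/√195.5 = 1.03346.
t = -1.4843 / 1.03346 = -1.436.
df = n − 2 = 234.
Two-sided p ≈ 0.1523, which is ≥ 0.1, so fail to reject H₀.
The data do not give significant evidence of an association between outdoor temperature and electricity consumption.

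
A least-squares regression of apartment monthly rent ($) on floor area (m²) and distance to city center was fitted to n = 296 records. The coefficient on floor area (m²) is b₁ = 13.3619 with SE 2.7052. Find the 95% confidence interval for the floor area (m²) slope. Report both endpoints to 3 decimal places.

(8.038, 18.686)

df = n − k − 1 = 296 − 2 − 1 = 293.
t* = t_{0.025, 293} = 1.968093.
Margin = t* × SE = 1.968093 × 2.7052 = 5.32409.
CI: 13.3619 ± 5.32409 → (8.038, 18.686).
With 95% confidence, each one-unit increase in floor area (m²) is associated with a change of between 8.038 and 18.686 $ in apartment monthly rent, holding the other predictors fixed.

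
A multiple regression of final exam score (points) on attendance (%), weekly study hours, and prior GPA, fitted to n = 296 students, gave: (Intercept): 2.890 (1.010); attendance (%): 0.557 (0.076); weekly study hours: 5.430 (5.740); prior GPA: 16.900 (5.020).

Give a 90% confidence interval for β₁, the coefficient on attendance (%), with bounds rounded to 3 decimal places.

(0.432, 0.682)

Read off: b = 0.557, SE = 0.076 for attendance (%).
df = n − k − 1 = 296 − 3 − 1 = 292.
t* = t_{0.05, 292} = 1.650089.
Margin = t* × SE = 1.650089 × 0.076 = 0.12541.
CI: 0.557 ± 0.12541 → (0.432, 0.682).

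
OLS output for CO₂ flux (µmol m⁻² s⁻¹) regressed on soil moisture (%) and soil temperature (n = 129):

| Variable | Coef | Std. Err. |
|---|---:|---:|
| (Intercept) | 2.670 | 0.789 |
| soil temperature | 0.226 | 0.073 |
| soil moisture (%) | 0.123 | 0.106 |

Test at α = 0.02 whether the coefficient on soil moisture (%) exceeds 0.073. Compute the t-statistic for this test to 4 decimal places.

t = 0.4717

Read off: b = 0.123, SE = 0.106 for soil moisture (%).
H₀: β₁ = 0.073 vs H₁: β₁ > 0.073.
t = (0.123 − 0.073) / 0.106 = 0.4717.
df = n − k − 1 = 129 − 2 − 1 = 126.
One-sided p ≈ 0.3190, which is ≥ 0.02, so fail to reject H₀.
The data do not give significant evidence that the true slope on soil moisture (%) exceeds 0.073 µmol m⁻² s⁻¹ per unit, holding the other predictors fixed.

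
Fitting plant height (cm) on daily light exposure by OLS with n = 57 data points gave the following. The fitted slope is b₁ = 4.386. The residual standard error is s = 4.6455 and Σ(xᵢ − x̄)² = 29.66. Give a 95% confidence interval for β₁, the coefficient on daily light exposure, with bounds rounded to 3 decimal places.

(2.677, 6.095)

SE(b₁) = s/√Sₓₓ = 4.6455/√29.66 = 0.852996.
df = n − 2 = 55.
t* = t_{0.025, 55} = 2.004045.
Margin = t* × SE = 2.004045 × 0.852996 = 1.70944.
CI: 4.386 ± 1.70944 → (2.677, 6.095).
With 95% confidence, each one-unit increase in daily light exposure is associated with a change of between 2.677 and 6.095 cm in plant height.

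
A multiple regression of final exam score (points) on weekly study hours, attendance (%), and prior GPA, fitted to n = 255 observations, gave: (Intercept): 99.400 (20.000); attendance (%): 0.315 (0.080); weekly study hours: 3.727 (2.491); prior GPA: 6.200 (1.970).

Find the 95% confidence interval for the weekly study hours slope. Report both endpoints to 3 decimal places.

Read off: b = 3.727, SE = 2.491 for weekly study hours.
df = n − k − 1 = 255 − 3 − 1 = 251.
t* = t_{0.025, 251} = 1.96946.
Margin = t* × SE = 1.96946 × 2.491 = 4.90593.
CI: 3.727 ± 4.90593 → (-1.179, 8.633).

(-1.179, 8.633)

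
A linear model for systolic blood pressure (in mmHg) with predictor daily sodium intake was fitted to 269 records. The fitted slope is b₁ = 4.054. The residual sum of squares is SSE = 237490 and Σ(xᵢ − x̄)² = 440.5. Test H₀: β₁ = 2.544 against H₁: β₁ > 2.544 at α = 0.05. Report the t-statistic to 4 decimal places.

MSE = SSE/(n − 2) = 237490/267 = 889.476.
SE(b₁) = √(MSE/Sₓₓ) = √(889.476/440.5) = 1.421.
t = (4.054 − 2.544) / 1.421 = 1.0626.
df = n − 2 = 267.
One-sided p ≈ 0.1445, which is ≥ 0.05, so fail to reject H₀.
The data do not give significant evidence that the true slope on daily sodium intake exceeds 2.544 mmHg per unit.

t = 1.0626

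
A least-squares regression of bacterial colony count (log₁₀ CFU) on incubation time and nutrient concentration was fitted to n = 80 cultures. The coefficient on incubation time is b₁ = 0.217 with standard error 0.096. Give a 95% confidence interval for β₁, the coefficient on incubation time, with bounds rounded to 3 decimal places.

(0.026, 0.408)

df = n − k − 1 = 80 − 2 − 1 = 77.
t* = t_{0.025, 77} = 1.991254.
Margin = t* × SE = 1.991254 × 0.096 = 0.19116.
CI: 0.217 ± 0.19116 → (0.026, 0.408).
With 95% confidence, each one-unit increase in incubation time is associated with a change of between 0.026 and 0.408 log₁₀ CFU in bacterial colony count, holding the other predictors fixed.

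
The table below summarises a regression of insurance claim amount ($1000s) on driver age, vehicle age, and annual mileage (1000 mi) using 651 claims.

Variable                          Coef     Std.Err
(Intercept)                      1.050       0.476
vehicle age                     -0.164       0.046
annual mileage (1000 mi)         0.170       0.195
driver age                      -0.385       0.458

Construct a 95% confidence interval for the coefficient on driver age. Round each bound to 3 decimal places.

Read off: b = -0.385, SE = 0.458 for driver age.
df = n − k − 1 = 651 − 3 − 1 = 647.
t* = t_{0.025, 647} = 1.963637.
Margin = t* × SE = 1.963637 × 0.458 = 0.89935.
CI: -0.385 ± 0.89935 → (-1.284, 0.514).

(-1.284, 0.514)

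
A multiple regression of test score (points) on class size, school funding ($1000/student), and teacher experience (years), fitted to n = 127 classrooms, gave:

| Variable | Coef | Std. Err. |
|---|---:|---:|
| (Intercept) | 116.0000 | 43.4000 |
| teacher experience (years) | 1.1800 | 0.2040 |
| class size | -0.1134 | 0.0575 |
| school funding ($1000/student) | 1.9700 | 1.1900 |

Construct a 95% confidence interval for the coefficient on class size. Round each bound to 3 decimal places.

Read off: b = -0.1134, SE = 0.0575 for class size.
df = n − k − 1 = 127 − 3 − 1 = 123.
t* = t_{0.025, 123} = 1.979439.
Margin = t* × SE = 1.979439 × 0.0575 = 0.11382.
CI: -0.1134 ± 0.11382 → (-0.227, 0.000).

(-0.227, 0.000)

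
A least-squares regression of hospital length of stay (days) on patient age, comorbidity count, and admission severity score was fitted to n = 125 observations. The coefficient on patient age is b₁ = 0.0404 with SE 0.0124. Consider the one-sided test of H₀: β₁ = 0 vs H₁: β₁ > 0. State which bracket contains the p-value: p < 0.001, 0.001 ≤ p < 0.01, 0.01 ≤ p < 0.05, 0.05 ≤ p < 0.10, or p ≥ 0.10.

p < 0.001

t = 0.0404 / 0.0124 = 3.258.
df = n − k − 1 = 125 − 3 − 1 = 121.
One-sided p = P(T_{121} > t) ≈ 0.0007.
So p < 0.001.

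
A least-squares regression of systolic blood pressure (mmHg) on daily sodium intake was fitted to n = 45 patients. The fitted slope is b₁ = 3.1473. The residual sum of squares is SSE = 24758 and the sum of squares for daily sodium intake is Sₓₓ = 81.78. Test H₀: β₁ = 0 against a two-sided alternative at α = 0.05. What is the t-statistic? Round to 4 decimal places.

t = 1.1861

MSE = SSE/(n − 2) = 24758/43 = 575.767.
SE(b₁) = √(MSE/Sₓₓ) = √(575.767/81.78) = 2.65338.
t = 3.1473 / 2.65338 = 1.1861.
df = n − 2 = 43.
Two-sided p ≈ 0.2421, which is ≥ 0.05, so fail to reject H₀.
The data do not give significant evidence of an association between daily sodium intake and systolic blood pressure.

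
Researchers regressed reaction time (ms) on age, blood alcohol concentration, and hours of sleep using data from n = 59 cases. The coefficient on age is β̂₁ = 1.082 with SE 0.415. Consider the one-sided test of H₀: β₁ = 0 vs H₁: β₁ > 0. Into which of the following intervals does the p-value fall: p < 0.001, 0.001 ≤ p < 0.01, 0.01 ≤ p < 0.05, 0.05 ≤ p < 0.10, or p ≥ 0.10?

t = 1.082 / 0.415 = 2.607.
df = n − k − 1 = 59 − 3 − 1 = 55.
One-sided p = P(T_{55} > t) ≈ 0.0059.
So 0.001 ≤ p < 0.01.

0.001 ≤ p < 0.01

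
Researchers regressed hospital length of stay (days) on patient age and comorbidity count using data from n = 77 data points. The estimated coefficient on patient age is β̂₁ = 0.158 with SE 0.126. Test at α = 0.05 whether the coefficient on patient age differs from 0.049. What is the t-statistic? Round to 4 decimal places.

H₀: β₁ = 0.049 vs H₁: β₁ ≠ 0.049.
t = (β̂₁ − β₁⁰)/SE = (0.158 − 0.049) / 0.126 = 0.8651.
df = n − k − 1 = 77 − 2 − 1 = 74.
Two-sided p ≈ 0.3898, which is ≥ 0.05, so fail to reject H₀.
The data are consistent with a true slope of 0.049 days per unit of patient age, holding the other predictors fixed.

t = 0.8651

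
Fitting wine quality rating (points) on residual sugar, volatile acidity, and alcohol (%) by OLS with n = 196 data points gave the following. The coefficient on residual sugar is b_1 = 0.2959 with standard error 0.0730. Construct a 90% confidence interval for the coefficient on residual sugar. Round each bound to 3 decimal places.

(0.175, 0.417)

df = n − k − 1 = 196 − 3 − 1 = 192.
t* = t_{0.05, 192} = 1.652829.
Margin = t* × SE = 1.652829 × 0.0730 = 0.12066.
CI: 0.2959 ± 0.12066 → (0.175, 0.417).
With 90% confidence, each one-unit increase in residual sugar is associated with a change of between 0.175 and 0.417 points in wine quality rating, holding the other predictors fixed.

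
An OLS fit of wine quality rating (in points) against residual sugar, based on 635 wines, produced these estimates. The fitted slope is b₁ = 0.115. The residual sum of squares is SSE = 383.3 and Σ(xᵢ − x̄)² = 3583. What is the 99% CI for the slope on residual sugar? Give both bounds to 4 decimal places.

(0.0814, 0.1486)

MSE = SSE/(n − 2) = 383.3/633 = 0.605529.
SE(b₁) = √(MSE/Sₓₓ) = √(0.605529/3583) = 0.013.
df = n − 2 = 633.
t* = t_{0.005, 633} = 2.583618.
Margin = t* × SE = 2.583618 × 0.013 = 0.033587.
CI: 0.115 ± 0.033587 → (0.0814, 0.1486).
With 99% confidence, each one-unit increase in residual sugar is associated with a change of between 0.0814 and 0.1486 points in wine quality rating.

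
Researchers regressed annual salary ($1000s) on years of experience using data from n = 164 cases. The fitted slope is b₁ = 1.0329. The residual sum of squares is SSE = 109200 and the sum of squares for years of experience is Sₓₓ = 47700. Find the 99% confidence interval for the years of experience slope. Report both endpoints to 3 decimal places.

MSE = SSE/(n − 2) = 109200/162 = 674.074.
SE(b₁) = √(MSE/Sₓₓ) = √(674.074/47700) = 0.118876.
df = n − 2 = 162.
t* = t_{0.005, 162} = 2.606518.
Margin = t* × SE = 2.606518 × 0.118876 = 0.30985.
CI: 1.0329 ± 0.30985 → (0.723, 1.343).
With 99% confidence, each one-unit increase in years of experience is associated with a change of between 0.723 and 1.343 $1000s in annual salary.

(0.723, 1.343)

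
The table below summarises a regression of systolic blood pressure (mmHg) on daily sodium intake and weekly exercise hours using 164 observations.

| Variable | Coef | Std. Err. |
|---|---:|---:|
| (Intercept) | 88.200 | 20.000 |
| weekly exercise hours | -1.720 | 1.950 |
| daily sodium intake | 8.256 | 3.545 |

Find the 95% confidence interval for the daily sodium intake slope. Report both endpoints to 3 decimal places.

Read off: b = 8.256, SE = 3.545 for daily sodium intake.
df = n − k − 1 = 164 − 2 − 1 = 161.
t* = t_{0.025, 161} = 1.974808.
Margin = t* × SE = 1.974808 × 3.545 = 7.00069.
CI: 8.256 ± 7.00069 → (1.255, 15.257).

(1.255, 15.257)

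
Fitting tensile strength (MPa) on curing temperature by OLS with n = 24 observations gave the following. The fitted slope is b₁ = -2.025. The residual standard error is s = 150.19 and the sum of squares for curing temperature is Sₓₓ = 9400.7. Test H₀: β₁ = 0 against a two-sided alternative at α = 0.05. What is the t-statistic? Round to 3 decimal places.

SE(b₁) = s/√Sₓₓ = 150.19/√9400.7 = 1.54903.
t = -2.025 / 1.54903 = -1.307.
df = n − 2 = 22.
Two-sided p ≈ 0.2046, which is ≥ 0.05, so fail to reject H₀.
The data do not give significant evidence of an association between curing temperature and tensile strength.

t = -1.307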